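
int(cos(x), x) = sin(x) + C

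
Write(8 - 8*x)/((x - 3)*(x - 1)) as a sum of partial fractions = -8/(x - 3)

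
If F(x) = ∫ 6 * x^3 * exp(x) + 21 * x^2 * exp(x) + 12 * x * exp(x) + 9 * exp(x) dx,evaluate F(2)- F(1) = -18*E + 75*exp(2)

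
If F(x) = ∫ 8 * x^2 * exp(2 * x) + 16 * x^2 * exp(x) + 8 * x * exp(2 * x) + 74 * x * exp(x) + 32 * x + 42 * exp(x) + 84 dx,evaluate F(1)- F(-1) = -4*(3 - exp(-1))^2 + 2*exp(-1) + 2*E + 8 + 4*(E + 7)^2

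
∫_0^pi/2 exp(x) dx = -1 + exp(pi/2)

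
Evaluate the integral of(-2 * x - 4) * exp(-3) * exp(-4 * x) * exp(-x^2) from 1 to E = -exp(-8) + exp(1 - (2 + E)^2)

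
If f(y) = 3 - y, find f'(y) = -1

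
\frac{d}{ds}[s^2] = 2*s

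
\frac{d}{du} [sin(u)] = cos(u)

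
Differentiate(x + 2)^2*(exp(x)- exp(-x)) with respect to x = (x^2*exp(2*x) + x^2 + 6*x*exp(2*x) + 2*x + 8*exp(2*x))*exp(-x)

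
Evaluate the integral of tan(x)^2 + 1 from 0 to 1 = tan(1)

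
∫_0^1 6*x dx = 3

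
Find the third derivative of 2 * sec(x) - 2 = 2*(-1 + 6/cos(x)^2)*sin(x)/cos(x)^2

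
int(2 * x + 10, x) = x^2 + 10*x + C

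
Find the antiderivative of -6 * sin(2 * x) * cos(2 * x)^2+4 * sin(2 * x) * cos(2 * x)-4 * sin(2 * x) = (cos(2*x)^2 - cos(2*x) + 2)*cos(2*x) + C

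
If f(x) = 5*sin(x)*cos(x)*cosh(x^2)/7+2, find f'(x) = 5*x*sin(2*x)*sinh(x^2)/7 + 5*cos(2*x)*cosh(x^2)/7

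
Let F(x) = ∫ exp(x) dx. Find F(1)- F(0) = -1 + E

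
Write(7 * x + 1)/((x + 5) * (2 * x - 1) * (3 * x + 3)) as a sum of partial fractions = 2/(11*(2*x - 1)) - 17/(66*(x + 5)) + 1/(6*(x + 1))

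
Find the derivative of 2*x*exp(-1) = 2*exp(-1)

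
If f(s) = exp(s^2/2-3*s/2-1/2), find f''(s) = (4*s^2 - 12*s + 13)*exp(s^2/2 - 3*s/2 - 1/2)/4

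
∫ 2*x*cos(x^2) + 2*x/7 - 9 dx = x^2/7 - 9*x + sin(x^2) + C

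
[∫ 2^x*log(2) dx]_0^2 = 3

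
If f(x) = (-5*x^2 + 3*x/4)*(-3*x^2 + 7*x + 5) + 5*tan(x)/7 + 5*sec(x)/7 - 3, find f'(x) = 60*x^3 - 447*x^2/4 - 79*x/2 + 5*tan(x)^2/7 + 5*tan(x)*sec(x)/7 + 125/28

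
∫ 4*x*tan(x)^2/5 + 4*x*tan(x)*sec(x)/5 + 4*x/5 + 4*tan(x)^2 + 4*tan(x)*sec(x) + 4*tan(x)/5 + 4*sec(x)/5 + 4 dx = (4*x/5 + 4)*(tan(x) + sec(x)) + C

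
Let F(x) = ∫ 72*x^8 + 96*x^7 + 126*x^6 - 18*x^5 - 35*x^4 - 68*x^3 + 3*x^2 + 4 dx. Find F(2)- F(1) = 8784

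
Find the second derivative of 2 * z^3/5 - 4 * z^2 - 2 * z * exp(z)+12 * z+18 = -2*z*exp(z) + 12*z/5 - 4*exp(z) - 8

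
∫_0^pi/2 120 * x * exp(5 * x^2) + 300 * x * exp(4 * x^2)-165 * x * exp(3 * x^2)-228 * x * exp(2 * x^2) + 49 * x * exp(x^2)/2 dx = 11/4 + (-4 + 3*exp(pi^2/4)/4 + 6*exp(pi^2/2))*(-4*exp(pi^2/4) - 5 + 6*exp(pi^2/2) + 2*exp(3*pi^2/4))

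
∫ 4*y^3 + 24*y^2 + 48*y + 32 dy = y^4 + 8*y^3 + 24*y^2 + 32*y + C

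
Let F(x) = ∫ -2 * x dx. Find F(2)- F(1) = -3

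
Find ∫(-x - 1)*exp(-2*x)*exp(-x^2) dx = exp(-x*(x + 2))/2 + C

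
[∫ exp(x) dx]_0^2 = -1 + exp(2)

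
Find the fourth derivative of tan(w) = 24*tan(w)^5 + 40*tan(w)^3 + 16*tan(w)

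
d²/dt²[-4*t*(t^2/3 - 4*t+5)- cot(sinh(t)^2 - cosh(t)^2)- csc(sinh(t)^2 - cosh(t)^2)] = 32 - 8*t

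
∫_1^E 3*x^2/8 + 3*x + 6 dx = -125/8 + (E/2 + 2)^3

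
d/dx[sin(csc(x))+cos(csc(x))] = -sqrt(2)*cos(x)*cos(pi/4 + 1/sin(x))/sin(x)^2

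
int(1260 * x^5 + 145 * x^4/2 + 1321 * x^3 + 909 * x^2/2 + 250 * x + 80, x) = 210*x^6 + 29*x^5/2 + 1321*x^4/4 + 303*x^3/2 + 125*x^2 + 80*x + C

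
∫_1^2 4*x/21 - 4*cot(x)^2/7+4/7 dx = -4*cot(1)/7 + 4*cot(2)/7 + 10/7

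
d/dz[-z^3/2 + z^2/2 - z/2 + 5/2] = -3*z^2/2 + z - 1/2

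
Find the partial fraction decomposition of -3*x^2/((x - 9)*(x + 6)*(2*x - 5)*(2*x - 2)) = 25/(221*(2*x - 5)) + 18/(595*(x + 6)) - 1/(112*(x - 1)) - 81/(1040*(x - 9))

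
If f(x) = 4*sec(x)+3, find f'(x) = 4*tan(x)*sec(x)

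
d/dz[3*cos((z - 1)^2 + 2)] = 6*(1 - z)*sin(z^2 - 2*z + 3)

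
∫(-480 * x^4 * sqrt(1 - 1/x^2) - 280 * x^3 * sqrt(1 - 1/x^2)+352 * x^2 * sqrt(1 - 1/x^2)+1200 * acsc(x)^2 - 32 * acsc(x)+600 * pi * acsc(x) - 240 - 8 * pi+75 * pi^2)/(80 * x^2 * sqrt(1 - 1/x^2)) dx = -2*x^3 - 7*x^2/4 + 22*x/5 - 5*(4*acsc(x) + pi)^3/64 + (4*acsc(x) + pi)^2/80 + 3*acsc(x) + C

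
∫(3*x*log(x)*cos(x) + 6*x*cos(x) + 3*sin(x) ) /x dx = (3*log(x) + 6)*sin(x) + C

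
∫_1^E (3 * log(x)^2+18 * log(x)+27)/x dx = 37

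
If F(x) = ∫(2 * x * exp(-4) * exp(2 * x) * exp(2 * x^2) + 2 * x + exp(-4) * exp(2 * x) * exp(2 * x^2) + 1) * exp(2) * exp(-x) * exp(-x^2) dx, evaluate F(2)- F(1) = -exp(-4) + exp(4)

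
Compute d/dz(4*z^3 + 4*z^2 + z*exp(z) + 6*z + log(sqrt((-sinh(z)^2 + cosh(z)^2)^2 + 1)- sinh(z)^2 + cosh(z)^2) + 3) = 12*z^2 + z*exp(z) + 8*z + exp(z) + 6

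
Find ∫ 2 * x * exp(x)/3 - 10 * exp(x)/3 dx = 2*(x - 6)*exp(x)/3 + C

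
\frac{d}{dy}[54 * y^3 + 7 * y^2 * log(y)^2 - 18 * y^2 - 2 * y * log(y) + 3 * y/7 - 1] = 162*y^2 + 14*y*log(y)^2 + 14*y*log(y) - 36*y - 2*log(y) - 11/7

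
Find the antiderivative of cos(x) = sin(x) + C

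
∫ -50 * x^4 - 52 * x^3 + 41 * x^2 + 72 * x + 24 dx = -10*x^5 - 13*x^4 + 41*x^3/3 + 36*x^2 + 24*x + C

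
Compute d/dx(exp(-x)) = -exp(-x)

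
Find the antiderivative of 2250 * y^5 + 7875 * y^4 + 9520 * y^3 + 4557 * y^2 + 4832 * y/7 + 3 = 375*y^6 + 1575*y^5 + 2380*y^4 + 1519*y^3 + 2416*y^2/7 + 3*y - atan(1/(5*y + 2)) - atan(5*y + 2) + C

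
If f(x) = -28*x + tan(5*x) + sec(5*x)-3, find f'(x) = 5*tan(5*x)^2 + 5*tan(5*x)*sec(5*x) - 23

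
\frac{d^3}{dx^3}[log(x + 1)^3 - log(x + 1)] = (6*log(x + 1)^2 - 18*log(x + 1) + 4)/(x^3 + 3*x^2 + 3*x + 1)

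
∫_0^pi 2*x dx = pi^2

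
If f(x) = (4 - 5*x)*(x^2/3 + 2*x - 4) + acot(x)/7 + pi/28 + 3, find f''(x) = (-210*x^5 - 364*x^4 - 420*x^3 - 728*x^2 - 204*x - 364)/(21*x^4 + 42*x^2 + 21)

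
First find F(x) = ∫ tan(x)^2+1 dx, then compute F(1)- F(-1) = 2*tan(1)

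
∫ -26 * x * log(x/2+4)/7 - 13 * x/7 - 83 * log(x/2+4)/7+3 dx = -(x + 8)*(13*x - 21)*log(x/2 + 4)/7 + C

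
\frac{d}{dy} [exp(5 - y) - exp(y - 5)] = (-exp(2*y - 10) - 1)*exp(5 - y)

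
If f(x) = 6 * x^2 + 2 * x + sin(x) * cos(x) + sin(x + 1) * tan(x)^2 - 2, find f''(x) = 6*(-1 + cos(x)^(-2))^2*sin(x + 1) + 4*sin(x)*cos(x + 1)/cos(x)^3 - 2*sin(2*x) - 5*sin(x + 1) + 7*sin(x + 1)/cos(x)^2 + 12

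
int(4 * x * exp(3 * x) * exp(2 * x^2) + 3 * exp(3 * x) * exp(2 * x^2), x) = exp(x*(2*x + 3)) + C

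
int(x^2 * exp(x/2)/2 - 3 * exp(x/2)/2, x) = ((x - 2)^2 + 1)*exp(x/2) + C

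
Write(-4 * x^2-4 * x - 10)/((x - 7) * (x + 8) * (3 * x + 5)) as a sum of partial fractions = 5/(19*(3*x + 5)) - 78/(95*(x + 8)) - 3/(5*(x - 7))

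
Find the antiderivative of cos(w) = sin(w) + C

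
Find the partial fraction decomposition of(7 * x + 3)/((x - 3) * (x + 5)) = 4/(x + 5) + 3/(x - 3)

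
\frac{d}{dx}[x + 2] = 1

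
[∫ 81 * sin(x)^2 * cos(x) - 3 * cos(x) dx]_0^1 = -3*sin(1) + 27*sin(1)^3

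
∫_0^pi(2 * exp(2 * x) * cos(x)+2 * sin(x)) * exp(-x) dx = -exp(pi) + exp(-pi)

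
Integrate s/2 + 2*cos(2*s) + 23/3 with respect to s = s^2/4 + 23*s/3 + sin(2*s) + C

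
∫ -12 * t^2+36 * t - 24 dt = -4*t^3 + 18*t^2 - 24*t + C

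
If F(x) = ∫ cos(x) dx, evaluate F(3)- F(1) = -sin(1) + sin(3)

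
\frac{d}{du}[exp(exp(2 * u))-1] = 2*exp(2*u + exp(2*u))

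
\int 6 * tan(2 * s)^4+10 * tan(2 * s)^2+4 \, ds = (tan(2*s)^2 + 2)*tan(2*s) + C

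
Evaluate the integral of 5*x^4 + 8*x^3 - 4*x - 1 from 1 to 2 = 54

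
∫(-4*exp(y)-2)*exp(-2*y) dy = (2 + exp(-y))^2 + C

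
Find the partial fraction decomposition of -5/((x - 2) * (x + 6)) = 5/(8*(x + 6)) - 5/(8*(x - 2))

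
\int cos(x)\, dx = sin(x) + C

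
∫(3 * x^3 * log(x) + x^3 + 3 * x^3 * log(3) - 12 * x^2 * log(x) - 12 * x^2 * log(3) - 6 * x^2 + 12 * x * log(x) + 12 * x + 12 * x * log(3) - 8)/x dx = (x - 2)^3*log(3*x) + C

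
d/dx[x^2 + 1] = 2*x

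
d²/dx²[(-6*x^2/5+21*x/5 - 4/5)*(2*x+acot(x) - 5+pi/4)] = (-72*x^5 - 12*x^4*acot(x) - 3*pi*x^4 + 144*x^4 - 132*x^3 - 24*x^2*acot(x) - 6*pi*x^2 + 288*x^2 - 56*x - 12*acot(x) - 3*pi + 102)/(5*x^4 + 10*x^2 + 5)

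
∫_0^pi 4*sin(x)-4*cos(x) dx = 8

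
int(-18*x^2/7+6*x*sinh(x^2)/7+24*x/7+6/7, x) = -6*x^3/7 + 12*x^2/7 + 6*x/7 + 3*cosh(x^2)/7 + C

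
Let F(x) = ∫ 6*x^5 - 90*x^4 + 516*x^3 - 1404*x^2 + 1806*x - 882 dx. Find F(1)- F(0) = -335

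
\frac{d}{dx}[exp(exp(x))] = exp(x + exp(x))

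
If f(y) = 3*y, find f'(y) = 3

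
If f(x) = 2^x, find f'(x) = 2^x*log(2)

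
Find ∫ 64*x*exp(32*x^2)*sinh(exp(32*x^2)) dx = cosh(exp(32*x^2)) + C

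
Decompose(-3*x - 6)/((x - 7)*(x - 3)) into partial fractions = 15/(4*(x - 3)) - 27/(4*(x - 7))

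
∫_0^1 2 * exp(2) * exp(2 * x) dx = -exp(2) + exp(4)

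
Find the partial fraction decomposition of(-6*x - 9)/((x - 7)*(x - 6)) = 45/(x - 6) - 51/(x - 7)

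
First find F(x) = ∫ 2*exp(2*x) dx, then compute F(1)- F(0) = -1 + exp(2)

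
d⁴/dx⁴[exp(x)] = exp(x)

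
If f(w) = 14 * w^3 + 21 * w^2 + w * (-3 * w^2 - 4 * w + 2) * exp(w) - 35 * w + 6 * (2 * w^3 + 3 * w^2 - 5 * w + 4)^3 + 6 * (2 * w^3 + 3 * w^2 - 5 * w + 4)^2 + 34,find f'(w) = 432*w^8 + 1728*w^7 - 252*w^6 - 3636*w^5 + 5130*w^4 - 3*w^3*exp(w) + 1968*w^3 - 13*w^2*exp(w) - 7212*w^2 - 6*w*exp(w) + 5958*w + 2*exp(w) - 1715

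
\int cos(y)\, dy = sin(y) + C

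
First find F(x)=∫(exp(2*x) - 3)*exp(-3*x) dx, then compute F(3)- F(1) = -2*exp(-3) + exp(-9) + exp(-1)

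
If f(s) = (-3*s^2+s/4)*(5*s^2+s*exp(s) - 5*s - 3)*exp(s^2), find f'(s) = -30*s^5*exp(s^2) + 65*s^4*exp(s^2)/2 - 6*s^4*exp(s^2 + s) - 89*s^3*exp(s^2)/2 - 5*s^3*exp(s^2 + s)/2 + 189*s^2*exp(s^2)/4 - 35*s^2*exp(s^2 + s)/4 + 31*s*exp(s^2)/2 + s*exp(s^2 + s)/2 - 3*exp(s^2)/4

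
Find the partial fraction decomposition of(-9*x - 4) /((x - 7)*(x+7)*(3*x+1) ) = 9/(440*(3*x + 1)) + 59/(280*(x + 7)) - 67/(308*(x - 7))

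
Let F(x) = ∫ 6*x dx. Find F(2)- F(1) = 9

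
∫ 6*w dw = 3*w^2 + C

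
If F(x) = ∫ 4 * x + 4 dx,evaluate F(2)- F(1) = 10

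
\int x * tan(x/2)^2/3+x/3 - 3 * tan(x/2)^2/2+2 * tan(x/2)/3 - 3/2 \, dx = (2*x/3 - 3)*tan(x/2) + C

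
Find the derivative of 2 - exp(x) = -exp(x)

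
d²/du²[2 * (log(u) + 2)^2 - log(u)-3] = (-4*log(u) - 3)/u^2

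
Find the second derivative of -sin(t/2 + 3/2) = sin(t/2 + 3/2)/4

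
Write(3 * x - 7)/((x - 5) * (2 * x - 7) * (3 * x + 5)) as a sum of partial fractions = -27/(155*(3*x + 5)) - 14/(93*(2*x - 7)) + 2/(15*(x - 5))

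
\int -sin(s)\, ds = cos(s) + C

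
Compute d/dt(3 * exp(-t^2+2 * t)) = -6*t*exp(-t^2 + 2*t) + 6*exp(-t^2 + 2*t)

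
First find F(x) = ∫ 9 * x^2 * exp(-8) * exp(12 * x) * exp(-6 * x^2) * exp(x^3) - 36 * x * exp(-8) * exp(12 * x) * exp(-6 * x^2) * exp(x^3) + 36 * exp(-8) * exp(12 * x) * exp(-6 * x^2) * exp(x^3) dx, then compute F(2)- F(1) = 3 - 3*exp(-1)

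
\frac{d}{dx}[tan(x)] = cos(x)^(-2)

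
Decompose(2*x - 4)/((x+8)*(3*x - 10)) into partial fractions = 4/(17*(3*x - 10)) + 10/(17*(x + 8))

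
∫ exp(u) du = exp(u) + C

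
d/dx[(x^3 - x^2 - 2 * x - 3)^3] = 9*x^8 - 24*x^7 - 21*x^6 + 12*x^5 + 120*x^4 + 60*x^3 - 51*x^2 - 126*x - 54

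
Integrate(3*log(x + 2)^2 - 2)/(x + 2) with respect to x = (log(x + 2)^2 - 2)*log(x + 2) + C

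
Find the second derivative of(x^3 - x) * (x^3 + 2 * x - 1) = 30*x^4 + 12*x^2 - 6*x - 4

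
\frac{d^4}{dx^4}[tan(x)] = 24*tan(x)^5 + 40*tan(x)^3 + 16*tan(x)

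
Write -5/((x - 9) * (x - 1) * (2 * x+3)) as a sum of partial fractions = -4/(21*(2*x + 3)) + 1/(8*(x - 1)) - 5/(168*(x - 9))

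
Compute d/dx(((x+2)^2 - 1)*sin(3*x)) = 3*x^2*cos(3*x) + 2*x*sin(3*x) + 12*x*cos(3*x) + 4*sin(3*x) + 9*cos(3*x)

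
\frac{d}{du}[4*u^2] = 8*u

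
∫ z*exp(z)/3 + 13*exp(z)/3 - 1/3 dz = (z + 12)*(exp(z) - 1)/3 + C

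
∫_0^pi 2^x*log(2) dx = -1 + 2^pi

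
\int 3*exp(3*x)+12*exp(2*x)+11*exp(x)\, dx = (exp(x) + 2)^3 - exp(x) + C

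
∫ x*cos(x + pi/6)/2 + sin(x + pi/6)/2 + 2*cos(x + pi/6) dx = (x/2 + 2)*sin(x + pi/6) + C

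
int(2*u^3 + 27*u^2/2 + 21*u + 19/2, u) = u^4/2 + 9*u^3/2 + 21*u^2/2 + 19*u/2 + C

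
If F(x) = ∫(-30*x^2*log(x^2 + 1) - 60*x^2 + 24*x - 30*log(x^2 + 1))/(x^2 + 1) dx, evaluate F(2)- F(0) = -48*log(5)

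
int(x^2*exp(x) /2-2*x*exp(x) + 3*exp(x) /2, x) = (x - 3)^2*exp(x)/2 + C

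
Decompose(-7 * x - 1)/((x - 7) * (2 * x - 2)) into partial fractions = 2/(3*(x - 1)) - 25/(6*(x - 7))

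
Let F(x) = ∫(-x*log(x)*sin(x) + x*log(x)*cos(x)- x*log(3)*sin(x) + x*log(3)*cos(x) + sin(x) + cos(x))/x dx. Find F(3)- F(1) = sqrt(2)*(2*sin(pi/4 + 3) - sin(pi/4 + 1))*log(3)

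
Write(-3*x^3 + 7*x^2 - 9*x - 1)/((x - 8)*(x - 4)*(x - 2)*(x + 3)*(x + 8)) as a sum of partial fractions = 137/(640*(x + 8)) - 34/(385*(x + 3)) - 1/(40*(x - 2)) + 39/(224*(x - 4)) - 387/(1408*(x - 8))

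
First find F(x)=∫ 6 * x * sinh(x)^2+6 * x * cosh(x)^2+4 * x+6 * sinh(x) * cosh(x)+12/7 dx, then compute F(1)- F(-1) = 24/7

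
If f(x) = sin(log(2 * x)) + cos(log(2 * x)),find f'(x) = sqrt(2)*cos(log(x) + log(2) + pi/4)/x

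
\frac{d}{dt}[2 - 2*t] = -2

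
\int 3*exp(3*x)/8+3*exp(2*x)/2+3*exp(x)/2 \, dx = (exp(x) + 2)^3/8 + C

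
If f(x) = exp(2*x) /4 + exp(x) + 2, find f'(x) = exp(2*x)/2 + exp(x)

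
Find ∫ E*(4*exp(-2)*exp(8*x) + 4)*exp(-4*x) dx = 2*sinh(4*x - 1) + C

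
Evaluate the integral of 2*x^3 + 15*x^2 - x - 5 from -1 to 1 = 0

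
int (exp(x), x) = exp(x) + C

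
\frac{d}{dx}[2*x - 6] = 2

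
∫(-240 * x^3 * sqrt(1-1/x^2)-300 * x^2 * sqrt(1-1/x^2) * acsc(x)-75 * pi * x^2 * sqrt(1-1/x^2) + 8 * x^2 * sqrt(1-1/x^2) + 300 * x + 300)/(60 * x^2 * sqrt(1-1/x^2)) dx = -2*x^2 + 2*x/15 - 5*(x + 1)*(4*acsc(x) + pi)/4 + C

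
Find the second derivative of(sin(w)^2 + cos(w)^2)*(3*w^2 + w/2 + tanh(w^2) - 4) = -8*w^2*sinh(w^2)/cosh(w^2)^3 + 6 + 2/cosh(w^2)^2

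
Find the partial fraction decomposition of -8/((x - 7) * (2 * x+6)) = 2/(5*(x + 3)) - 2/(5*(x - 7))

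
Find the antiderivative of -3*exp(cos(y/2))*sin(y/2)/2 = 3*exp(cos(y/2)) + C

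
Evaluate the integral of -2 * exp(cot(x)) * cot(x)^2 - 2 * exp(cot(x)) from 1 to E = -2*exp(cot(1)) + 2*exp(cot(E))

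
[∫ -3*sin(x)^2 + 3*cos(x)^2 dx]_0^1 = 3*sin(2)/2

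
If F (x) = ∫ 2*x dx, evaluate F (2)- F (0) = 4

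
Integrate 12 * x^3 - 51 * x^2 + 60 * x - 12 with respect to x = 3*x^4 - 17*x^3 + 30*x^2 - 12*x + C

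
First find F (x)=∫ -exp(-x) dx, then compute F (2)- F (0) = -1 + exp(-2)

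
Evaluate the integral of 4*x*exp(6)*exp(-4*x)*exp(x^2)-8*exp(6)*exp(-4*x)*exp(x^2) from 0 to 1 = -2*exp(6) + 2*exp(3)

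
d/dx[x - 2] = 1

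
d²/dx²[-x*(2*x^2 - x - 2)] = 2 - 12*x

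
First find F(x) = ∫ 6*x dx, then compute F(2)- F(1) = 9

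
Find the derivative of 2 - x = -1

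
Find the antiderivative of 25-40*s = -20*s^2 + 25*s + C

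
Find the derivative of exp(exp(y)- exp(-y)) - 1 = (exp(exp(y) - exp(-y)) + exp(2*y + exp(y) - exp(-y)))*exp(-y)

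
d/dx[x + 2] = 1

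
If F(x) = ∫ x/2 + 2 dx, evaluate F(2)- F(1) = 11/4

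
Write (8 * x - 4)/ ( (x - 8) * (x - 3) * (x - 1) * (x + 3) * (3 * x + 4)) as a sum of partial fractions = 297/(3185*(3*x + 4)) - 7/(330*(x + 3)) + 1/(98*(x - 1)) - 1/(39*(x - 3)) + 3/(539*(x - 8))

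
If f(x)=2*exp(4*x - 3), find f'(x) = 8*exp(4*x - 3)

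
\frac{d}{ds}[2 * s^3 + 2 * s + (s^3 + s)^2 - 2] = 6*s^5 + 8*s^3 + 6*s^2 + 2*s + 2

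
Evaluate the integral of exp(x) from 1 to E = -E + exp(E)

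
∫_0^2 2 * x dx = 4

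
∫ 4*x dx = 2*x^2 + C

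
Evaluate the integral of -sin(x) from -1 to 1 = 0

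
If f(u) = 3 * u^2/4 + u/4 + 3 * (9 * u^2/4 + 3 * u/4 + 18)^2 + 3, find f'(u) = 243*u^3/4 + 243*u^2/8 + 3927*u/8 + 325/4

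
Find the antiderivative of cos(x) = sin(x) + C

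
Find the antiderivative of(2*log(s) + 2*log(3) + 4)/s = (log(3*s) + 2)^2 + C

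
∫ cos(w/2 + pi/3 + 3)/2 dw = sin(w/2 + pi/3 + 3) + C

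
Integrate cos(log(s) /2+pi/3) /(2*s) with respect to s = sin(log(s)/2 + pi/3) + C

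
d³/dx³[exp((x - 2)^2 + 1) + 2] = 8*x^3*exp(x^2 - 4*x + 5) - 48*x^2*exp(x^2 - 4*x + 5) + 108*x*exp(x^2 - 4*x + 5) - 88*exp(x^2 - 4*x + 5)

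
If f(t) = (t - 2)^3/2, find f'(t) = 3*t^2/2 - 6*t + 6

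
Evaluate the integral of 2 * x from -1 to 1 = 0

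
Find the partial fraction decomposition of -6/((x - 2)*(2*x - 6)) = 3/(x - 2) - 3/(x - 3)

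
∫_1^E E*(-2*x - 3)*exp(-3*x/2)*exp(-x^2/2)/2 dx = -exp(-1) + exp(-3*E/2 - exp(2)/2 + 1)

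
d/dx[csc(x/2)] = -cot(x/2)*csc(x/2)/2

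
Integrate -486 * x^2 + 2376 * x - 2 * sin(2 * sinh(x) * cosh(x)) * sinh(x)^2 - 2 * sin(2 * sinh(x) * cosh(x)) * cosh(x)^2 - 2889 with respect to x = -162*x^3 + 1188*x^2 - 2889*x + cos(sinh(2*x)) + C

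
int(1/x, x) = log(-2*x) + C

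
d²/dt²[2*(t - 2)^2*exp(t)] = 2*t^2*exp(t) - 4*exp(t)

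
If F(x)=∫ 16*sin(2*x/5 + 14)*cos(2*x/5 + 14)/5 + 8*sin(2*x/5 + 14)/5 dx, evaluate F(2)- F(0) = -4*sin(14)^2 + 4*cos(14) - 4*cos(74/5) + 4*sin(74/5)^2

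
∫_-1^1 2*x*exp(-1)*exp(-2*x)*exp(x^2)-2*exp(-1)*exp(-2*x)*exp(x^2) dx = -exp(2) + exp(-2)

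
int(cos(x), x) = sin(x) + C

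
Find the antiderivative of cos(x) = sin(x) + C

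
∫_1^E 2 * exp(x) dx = -2*E + 2*exp(E)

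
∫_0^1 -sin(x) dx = -1 + cos(1)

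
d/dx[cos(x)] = -sin(x)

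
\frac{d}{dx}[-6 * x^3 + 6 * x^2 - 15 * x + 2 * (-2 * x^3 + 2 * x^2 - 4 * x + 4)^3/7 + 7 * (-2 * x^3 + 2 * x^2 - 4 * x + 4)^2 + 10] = -144*x^8/7 + 384*x^7/7 - 144*x^6 + 3000*x^5/7 - 4360*x^4/7 + 944*x^3 - 6942*x^2/7 + 4372*x/7 - 2057/7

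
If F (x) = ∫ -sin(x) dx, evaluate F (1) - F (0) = -1 + cos(1)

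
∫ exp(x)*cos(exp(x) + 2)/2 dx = sin(exp(x) + 2)/2 + C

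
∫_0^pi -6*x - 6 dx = 3 - 3*(1 + pi)^2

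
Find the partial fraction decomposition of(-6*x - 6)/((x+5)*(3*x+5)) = 6/(5*(3*x + 5)) - 12/(5*(x + 5))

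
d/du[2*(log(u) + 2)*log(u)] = (4*log(u) + 4)/u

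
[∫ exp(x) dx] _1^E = -E + exp(E)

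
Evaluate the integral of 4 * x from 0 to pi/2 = pi^2/2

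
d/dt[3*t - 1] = 3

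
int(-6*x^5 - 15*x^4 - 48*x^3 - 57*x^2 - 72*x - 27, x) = -x^6 - 3*x^5 - 12*x^4 - 19*x^3 - 36*x^2 - 27*x + C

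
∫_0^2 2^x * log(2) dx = 3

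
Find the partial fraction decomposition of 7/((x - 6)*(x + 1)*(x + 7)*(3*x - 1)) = -189/(1496*(3*x - 1)) - 7/(1716*(x + 7)) + 1/(24*(x + 1)) + 1/(221*(x - 6))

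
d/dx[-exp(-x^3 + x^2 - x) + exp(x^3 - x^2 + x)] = 3*x^2*exp(-x^3 + x^2 - x) + 3*x^2*exp(x^3 - x^2 + x) - 2*x*exp(-x^3 + x^2 - x) - 2*x*exp(x^3 - x^2 + x) + exp(-x^3 + x^2 - x) + exp(x^3 - x^2 + x)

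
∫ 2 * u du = u^2 + C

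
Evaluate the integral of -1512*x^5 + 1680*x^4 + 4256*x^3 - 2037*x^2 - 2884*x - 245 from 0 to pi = -28*(-3*pi^3 + 2*pi^2 + 7*pi)^2 - 245*pi - 70*pi^2 + 105*pi^3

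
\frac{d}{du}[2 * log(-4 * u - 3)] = 8/(4*u + 3)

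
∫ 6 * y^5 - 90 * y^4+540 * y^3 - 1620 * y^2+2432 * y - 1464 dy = y^6 - 18*y^5 + 135*y^4 - 540*y^3 + 1216*y^2 - 1464*y + C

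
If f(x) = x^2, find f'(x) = 2*x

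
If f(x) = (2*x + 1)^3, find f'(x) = 24*x^2 + 24*x + 6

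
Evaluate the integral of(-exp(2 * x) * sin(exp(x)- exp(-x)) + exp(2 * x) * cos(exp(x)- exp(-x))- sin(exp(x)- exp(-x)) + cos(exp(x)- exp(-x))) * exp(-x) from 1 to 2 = -sin(E - exp(-1)) + cos(-exp(2) + exp(-2)) - cos(E - exp(-1)) - sin(-exp(2) + exp(-2))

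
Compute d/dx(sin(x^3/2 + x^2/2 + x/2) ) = (3*x^2/2 + x + 1/2)*cos(x*(x^2 + x + 1)/2)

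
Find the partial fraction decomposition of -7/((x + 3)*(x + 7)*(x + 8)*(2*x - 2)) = 7/(90*(x + 8)) - 7/(64*(x + 7)) + 7/(160*(x + 3)) - 7/(576*(x - 1))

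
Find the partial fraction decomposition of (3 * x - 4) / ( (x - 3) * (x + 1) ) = 7/(4*(x + 1)) + 5/(4*(x - 3))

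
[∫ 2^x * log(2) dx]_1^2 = 2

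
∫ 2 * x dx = x^2 + C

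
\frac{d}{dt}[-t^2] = -2*t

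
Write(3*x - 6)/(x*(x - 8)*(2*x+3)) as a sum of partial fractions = -14/(19*(2*x + 3)) + 9/(76*(x - 8)) + 1/(4*x)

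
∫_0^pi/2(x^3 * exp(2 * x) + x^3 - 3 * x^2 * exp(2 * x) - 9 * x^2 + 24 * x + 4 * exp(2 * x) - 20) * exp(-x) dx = (-2 + pi/2)^3*(-exp(-pi/2) + exp(pi/2))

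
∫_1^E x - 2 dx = -1/2 + (-2 + E)^2/2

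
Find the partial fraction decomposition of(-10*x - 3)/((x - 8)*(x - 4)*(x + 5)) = 47/(117*(x + 5)) + 43/(36*(x - 4)) - 83/(52*(x - 8))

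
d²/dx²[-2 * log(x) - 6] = 2/x^2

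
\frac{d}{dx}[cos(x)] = -sin(x)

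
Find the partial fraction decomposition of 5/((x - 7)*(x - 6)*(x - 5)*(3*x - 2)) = -135/(3952*(3*x - 2)) + 5/(26*(x - 5)) - 5/(16*(x - 6)) + 5/(38*(x - 7))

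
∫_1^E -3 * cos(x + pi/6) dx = -3*sin(pi/6 + E) + 3*sin(pi/6 + 1)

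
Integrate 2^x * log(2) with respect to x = 2^x + C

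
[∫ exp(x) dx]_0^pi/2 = -1 + exp(pi/2)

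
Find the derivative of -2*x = -2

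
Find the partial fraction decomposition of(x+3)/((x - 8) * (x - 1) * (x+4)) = -1/(60*(x + 4)) - 4/(35*(x - 1)) + 11/(84*(x - 8))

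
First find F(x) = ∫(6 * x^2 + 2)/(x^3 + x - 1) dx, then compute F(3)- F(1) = 2*log(29)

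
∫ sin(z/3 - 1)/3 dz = -cos(z/3 - 1) + C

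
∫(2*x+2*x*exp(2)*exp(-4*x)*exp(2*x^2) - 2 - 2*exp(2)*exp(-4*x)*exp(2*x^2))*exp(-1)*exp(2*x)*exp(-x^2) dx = 2*sinh((x - 1)^2) + C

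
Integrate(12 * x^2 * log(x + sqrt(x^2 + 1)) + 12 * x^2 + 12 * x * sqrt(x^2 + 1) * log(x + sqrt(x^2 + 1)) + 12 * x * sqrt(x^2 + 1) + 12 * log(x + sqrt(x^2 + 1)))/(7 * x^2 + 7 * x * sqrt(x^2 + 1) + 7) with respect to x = 12*x*log(x + sqrt(x^2 + 1))/7 + C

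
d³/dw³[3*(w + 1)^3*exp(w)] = 3*w^3*exp(w) + 36*w^2*exp(w) + 117*w*exp(w) + 102*exp(w)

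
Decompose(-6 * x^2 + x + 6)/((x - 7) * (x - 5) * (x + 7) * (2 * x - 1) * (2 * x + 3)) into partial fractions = 18/(2431*(2*x + 3)) + 2/(351*(2*x - 1)) - 59/(5544*(x + 7)) + 139/(2808*(x - 5)) - 281/(6188*(x - 7))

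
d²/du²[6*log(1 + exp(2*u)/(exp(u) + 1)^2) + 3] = (-24*exp(5*u) + 36*exp(3*u) + 24*exp(2*u))/(4*exp(6*u) + 16*exp(5*u) + 28*exp(4*u) + 28*exp(3*u) + 17*exp(2*u) + 6*exp(u) + 1)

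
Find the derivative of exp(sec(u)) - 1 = exp(sec(u))*tan(u)*sec(u)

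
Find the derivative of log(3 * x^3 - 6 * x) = (3*x^2 - 2)/(x^3 - 2*x)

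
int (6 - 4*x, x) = -2*x^2 + 6*x + C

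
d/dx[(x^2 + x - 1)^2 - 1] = 4*x^3 + 6*x^2 - 2*x - 2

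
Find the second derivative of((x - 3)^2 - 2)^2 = 12*x^2 - 72*x + 100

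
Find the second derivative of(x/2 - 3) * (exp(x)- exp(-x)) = (x*exp(2*x) - x - 4*exp(2*x) + 8)*exp(-x)/2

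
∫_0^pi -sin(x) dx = -2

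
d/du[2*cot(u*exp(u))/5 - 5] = -2*(u + 1)*exp(u)/(5*sin(u*exp(u))^2)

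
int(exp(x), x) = exp(x) + C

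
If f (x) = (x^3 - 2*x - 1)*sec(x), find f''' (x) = (-x^3*sin(x)/cos(x) + 6*x^3*sin(x)/cos(x)^3 - 9*x^2 + 18*x^2/cos(x)^2 + 20*x*sin(x)/cos(x) - 12*x*sin(x)/cos(x)^3 + sin(x)/cos(x) - 6*sin(x)/cos(x)^3 + 12 - 12/cos(x)^2)/cos(x)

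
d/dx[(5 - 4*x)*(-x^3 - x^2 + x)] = 16*x^3 - 3*x^2 - 18*x + 5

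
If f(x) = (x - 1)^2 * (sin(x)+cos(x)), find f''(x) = -x^2*sin(x) - x^2*cos(x) - 2*x*sin(x) + 6*x*cos(x) + 5*sin(x) - 3*cos(x)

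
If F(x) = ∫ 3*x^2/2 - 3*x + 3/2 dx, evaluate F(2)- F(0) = 1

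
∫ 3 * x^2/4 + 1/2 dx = x^3/4 + x/2 + C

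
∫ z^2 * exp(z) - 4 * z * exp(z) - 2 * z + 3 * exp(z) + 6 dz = (z - 3)^2*(exp(z) - 1) + C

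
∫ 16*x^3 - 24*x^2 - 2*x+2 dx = 4*x^4 - 8*x^3 - x^2 + 2*x + C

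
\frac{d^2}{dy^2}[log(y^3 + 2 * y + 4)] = (-3*y^4 + 24*y - 4)/(y^6 + 4*y^4 + 8*y^3 + 4*y^2 + 16*y + 16)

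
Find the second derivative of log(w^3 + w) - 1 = (-3*w^4 - 1)/(w^6 + 2*w^4 + w^2)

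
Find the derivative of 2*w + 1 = 2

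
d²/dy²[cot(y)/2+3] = cos(y)/sin(y)^3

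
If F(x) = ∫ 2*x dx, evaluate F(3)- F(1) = 8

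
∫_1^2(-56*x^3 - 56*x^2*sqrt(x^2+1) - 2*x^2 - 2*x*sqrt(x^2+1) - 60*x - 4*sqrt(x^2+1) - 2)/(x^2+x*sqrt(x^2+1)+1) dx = -86 - 4*log(2 + sqrt(5)) + 4*log(1 + sqrt(2))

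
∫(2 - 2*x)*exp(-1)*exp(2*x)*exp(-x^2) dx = exp(-x^2 + 2*x - 1) + C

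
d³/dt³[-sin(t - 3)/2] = cos(t - 3)/2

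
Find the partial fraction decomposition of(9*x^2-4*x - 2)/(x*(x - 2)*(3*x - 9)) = -13/(3*(x - 2)) + 67/(9*(x - 3)) - 1/(9*x)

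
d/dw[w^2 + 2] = 2*w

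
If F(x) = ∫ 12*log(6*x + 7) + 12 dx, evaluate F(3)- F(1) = -26*log(13) + 100*log(5)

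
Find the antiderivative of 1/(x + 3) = log(x/3 + 1) + C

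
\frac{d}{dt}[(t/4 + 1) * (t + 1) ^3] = t^3 + 21*t^2/4 + 15*t/2 + 13/4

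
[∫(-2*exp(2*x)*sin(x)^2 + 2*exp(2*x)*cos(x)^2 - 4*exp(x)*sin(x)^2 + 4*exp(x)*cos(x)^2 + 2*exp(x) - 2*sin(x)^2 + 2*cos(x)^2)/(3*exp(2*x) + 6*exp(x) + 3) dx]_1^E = -2*E/(3*(1 + E)) - sin(2)/3 + sin(2*E)/3 + 2*exp(E)/(3*(1 + exp(E)))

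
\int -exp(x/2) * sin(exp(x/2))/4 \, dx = cos(exp(x/2))/2 + C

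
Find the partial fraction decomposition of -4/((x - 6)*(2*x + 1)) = 8/(13*(2*x + 1)) - 4/(13*(x - 6))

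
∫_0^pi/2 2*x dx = pi^2/4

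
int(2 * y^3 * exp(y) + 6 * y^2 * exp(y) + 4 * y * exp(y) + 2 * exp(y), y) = 2*(y^3 + 2*y - 1)*exp(y) + C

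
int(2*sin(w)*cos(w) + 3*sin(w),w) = sin(w)^2 - 3*cos(w) + C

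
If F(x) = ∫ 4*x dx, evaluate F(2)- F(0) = 8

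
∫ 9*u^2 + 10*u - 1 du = 3*u^3 + 5*u^2 - u + C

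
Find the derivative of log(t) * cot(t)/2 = (-t*log(t)/sin(t)^2 + 1/tan(t))/(2*t)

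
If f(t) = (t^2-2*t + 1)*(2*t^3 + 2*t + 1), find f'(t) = 10*t^4 - 16*t^3 + 12*t^2 - 6*t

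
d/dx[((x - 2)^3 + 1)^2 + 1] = 6*x^5 - 60*x^4 + 240*x^3 - 474*x^2 + 456*x - 168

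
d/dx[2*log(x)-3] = 2/x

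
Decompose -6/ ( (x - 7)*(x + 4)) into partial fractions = 6/(11*(x + 4)) - 6/(11*(x - 7))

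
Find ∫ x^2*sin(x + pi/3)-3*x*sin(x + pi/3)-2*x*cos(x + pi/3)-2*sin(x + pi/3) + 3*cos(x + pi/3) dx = (-x^2 + 3*x + 2)*cos(x + pi/3) + C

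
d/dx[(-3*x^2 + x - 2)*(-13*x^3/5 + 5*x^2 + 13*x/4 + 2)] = 39*x^4 - 352*x^3/5 + 27*x^2/20 - 51*x/2 - 9/2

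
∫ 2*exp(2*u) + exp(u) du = (exp(u) - 1)*(exp(u) + 2) + C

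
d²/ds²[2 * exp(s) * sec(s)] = 4*(sin(s) + 1/cos(s))*exp(s)/cos(s)^2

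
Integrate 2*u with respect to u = u^2 + C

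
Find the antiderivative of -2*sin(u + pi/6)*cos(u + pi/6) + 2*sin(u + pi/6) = (cos(u + pi/6) - 1)^2 + C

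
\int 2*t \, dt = t^2 + C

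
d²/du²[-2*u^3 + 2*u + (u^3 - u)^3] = 72*u^7 - 126*u^5 + 60*u^3 - 18*u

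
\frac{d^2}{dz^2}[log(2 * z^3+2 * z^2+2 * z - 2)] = (-3*z^4 - 4*z^3 - 2*z^2 - 8*z - 3)/(z^6 + 2*z^5 + 3*z^4 - z^2 - 2*z + 1)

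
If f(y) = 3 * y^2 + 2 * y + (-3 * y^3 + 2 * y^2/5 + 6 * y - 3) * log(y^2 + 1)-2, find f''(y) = (-90*y^5*log(y^2 + 1) - 150*y^5 + 4*y^4*log(y^2 + 1) + 42*y^4 - 180*y^3*log(y^2 + 1) - 150*y^3 + 8*y^2*log(y^2 + 1) + 110*y^2 - 90*y*log(y^2 + 1) + 180*y + 4*log(y^2 + 1))/(5*y^4 + 10*y^2 + 5)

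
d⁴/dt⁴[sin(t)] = sin(t)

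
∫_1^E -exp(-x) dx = -exp(-1) + exp(-E)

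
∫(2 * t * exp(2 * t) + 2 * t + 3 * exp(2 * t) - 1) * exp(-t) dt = 2*(2*t + 1)*sinh(t) + C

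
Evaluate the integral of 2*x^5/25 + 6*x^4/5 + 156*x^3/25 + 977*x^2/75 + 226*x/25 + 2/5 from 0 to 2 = 784/9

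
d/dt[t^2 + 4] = 2*t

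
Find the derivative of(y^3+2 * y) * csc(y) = (-y^3*cos(y)/sin(y) + 3*y^2 - 2*y*cos(y)/sin(y) + 2)/sin(y)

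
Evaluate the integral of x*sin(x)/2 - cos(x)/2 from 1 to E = cos(1)/2 - E*cos(E)/2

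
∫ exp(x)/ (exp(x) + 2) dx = log(2*exp(x) + 4) + C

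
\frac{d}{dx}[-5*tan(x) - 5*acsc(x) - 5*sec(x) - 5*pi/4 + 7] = 5*(-x^2*sqrt(1 - 1/x^2)*sin(x)/cos(x)^2 - x^2*sqrt(1 - 1/x^2)/cos(x)^2 + 1)/(x^2*sqrt(1 - 1/x^2))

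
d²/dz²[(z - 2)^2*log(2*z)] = (2*z^2*log(z) + 2*z^2*log(2) + 3*z^2 - 4*z - 4)/z^2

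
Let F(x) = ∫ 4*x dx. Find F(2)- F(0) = 8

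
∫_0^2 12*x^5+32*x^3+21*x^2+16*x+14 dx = 372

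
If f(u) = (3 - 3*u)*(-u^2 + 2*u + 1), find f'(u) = 9*u^2 - 18*u + 3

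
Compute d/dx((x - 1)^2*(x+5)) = 3*x^2 + 6*x - 9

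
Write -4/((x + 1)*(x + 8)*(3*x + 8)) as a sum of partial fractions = 9/(20*(3*x + 8)) - 1/(28*(x + 8)) - 4/(35*(x + 1))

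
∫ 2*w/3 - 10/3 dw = w^2/3 - 10*w/3 + C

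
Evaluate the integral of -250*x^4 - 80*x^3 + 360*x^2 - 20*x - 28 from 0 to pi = 2*(-5*pi^2 + 4 + 3*pi)*(-5*pi + 2 + 5*pi^2 + 5*pi^3) - 16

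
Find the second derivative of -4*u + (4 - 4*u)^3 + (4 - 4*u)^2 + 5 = 416 - 384*u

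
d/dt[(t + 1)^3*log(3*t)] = (3*t^3*log(t) + t^3 + 3*t^3*log(3) + 6*t^2*log(t) + 3*t^2 + 6*t^2*log(3) + 3*t*log(t) + 3*t + 3*t*log(3) + 1)/t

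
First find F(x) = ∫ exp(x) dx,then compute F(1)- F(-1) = E - exp(-1)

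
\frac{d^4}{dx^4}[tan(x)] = 24*tan(x)^5 + 40*tan(x)^3 + 16*tan(x)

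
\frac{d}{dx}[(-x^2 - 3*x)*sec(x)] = -(x^2*sin(x)/cos(x) + 3*x*sin(x)/cos(x) + 2*x + 3)/cos(x)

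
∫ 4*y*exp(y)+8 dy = 4*(y - 1)*(exp(y) + 2) + C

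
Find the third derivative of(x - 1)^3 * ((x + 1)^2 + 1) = 60*x^2 - 24*x - 6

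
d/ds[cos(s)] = -sin(s)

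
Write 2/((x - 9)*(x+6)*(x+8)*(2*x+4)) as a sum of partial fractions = -1/(204*(x + 8)) + 1/(120*(x + 6)) - 1/(264*(x + 2)) + 1/(2805*(x - 9))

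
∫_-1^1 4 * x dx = 0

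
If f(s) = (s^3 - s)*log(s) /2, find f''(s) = (6*s^2*log(s) + 5*s^2 - 1)/(2*s)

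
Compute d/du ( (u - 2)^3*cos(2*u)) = (u - 2)^2*(-2*u*sin(2*u) + 4*sin(2*u) + 3*cos(2*u))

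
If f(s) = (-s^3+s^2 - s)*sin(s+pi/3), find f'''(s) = s^3*cos(s + pi/3) + 9*s^2*sin(s + pi/3) - s^2*cos(s + pi/3) - 6*s*sin(s + pi/3) - 17*s*cos(s + pi/3) - 3*sin(s + pi/3) + 6*cos(s + pi/3)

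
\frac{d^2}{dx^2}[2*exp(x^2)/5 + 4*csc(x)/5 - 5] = 8*x^2*exp(x^2)/5 + 4*exp(x^2)/5 - 4/(5*sin(x)) + 8/(5*sin(x)^3)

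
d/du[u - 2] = 1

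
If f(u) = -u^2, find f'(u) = -2*u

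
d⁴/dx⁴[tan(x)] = 24*tan(x)^5 + 40*tan(x)^3 + 16*tan(x)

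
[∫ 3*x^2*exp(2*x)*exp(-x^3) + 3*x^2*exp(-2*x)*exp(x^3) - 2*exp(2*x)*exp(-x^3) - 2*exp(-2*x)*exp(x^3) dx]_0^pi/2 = -exp(pi - pi^3/8) + exp(-pi + pi^3/8)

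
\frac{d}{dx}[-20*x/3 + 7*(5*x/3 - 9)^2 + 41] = 350*x/9 - 650/3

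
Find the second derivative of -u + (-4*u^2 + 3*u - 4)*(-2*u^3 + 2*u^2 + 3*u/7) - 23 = 160*u^3 - 168*u^2 + 516*u/7 - 94/7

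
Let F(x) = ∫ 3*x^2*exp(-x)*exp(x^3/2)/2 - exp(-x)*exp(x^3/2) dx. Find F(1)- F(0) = -1 + exp(-1/2)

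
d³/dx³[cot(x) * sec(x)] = (1 - 6/sin(x)^2)*cos(x)/sin(x)^2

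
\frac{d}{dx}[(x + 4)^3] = 3*x^2 + 24*x + 48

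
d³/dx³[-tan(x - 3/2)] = -6*tan(x - 3/2)^4 - 8*tan(x - 3/2)^2 - 2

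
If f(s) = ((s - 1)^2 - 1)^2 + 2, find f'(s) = 4*s^3 - 12*s^2 + 8*s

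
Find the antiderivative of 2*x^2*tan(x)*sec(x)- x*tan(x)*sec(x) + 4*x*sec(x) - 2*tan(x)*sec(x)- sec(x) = (2*x^2 - x - 2)*sec(x) + C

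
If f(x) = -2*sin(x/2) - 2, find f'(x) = -cos(x/2)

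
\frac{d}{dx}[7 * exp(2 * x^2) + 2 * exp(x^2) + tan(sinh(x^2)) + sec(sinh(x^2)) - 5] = 2*x*(14*exp(2*x^2) + 2*exp(x^2) + sin(sinh(x^2))*cosh(x^2)/cos(sinh(x^2))^2 + cosh(x^2)/cos(sinh(x^2))^2)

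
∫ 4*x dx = 2*x^2 + C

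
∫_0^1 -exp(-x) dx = -1 + exp(-1)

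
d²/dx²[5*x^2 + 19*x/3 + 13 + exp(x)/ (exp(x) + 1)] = (10*exp(3*x) + 29*exp(2*x) + 31*exp(x) + 10)/(exp(3*x) + 3*exp(2*x) + 3*exp(x) + 1)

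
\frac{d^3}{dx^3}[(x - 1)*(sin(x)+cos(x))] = x*sin(x) - x*cos(x) - 4*sin(x) - 2*cos(x)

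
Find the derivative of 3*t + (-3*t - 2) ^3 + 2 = -81*t^2 - 108*t - 33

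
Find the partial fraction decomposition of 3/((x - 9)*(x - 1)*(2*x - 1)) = 12/(17*(2*x - 1)) - 3/(8*(x - 1)) + 3/(136*(x - 9))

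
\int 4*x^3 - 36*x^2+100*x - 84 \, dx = x^4 - 12*x^3 + 50*x^2 - 84*x + C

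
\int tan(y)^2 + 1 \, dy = tan(y) + C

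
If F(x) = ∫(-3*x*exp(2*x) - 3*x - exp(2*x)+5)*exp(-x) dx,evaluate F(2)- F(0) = -4*exp(2) + 4*exp(-2)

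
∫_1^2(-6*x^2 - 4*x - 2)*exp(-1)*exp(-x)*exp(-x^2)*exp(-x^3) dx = -2*exp(-4) + 2*exp(-15)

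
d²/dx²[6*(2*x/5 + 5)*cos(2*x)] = -48*x*cos(2*x)/5 - 48*sin(2*x)/5 - 120*cos(2*x)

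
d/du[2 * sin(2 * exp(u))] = 4*exp(u)*cos(2*exp(u))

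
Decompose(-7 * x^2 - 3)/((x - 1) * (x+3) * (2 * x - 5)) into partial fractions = -17/(3*(2*x - 5)) - 3/(2*(x + 3)) + 5/(6*(x - 1))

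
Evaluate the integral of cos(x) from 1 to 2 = -sin(1) + sin(2)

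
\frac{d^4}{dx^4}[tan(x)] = 24*tan(x)^5 + 40*tan(x)^3 + 16*tan(x)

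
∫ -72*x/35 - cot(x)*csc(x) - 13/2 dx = -36*x^2/35 - 13*x/2 + csc(x) + C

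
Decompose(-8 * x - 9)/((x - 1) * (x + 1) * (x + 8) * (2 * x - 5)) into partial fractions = -232/(441*(2*x - 5)) - 55/(1323*(x + 8)) - 1/(98*(x + 1)) + 17/(54*(x - 1))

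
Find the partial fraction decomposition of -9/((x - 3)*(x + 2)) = 9/(5*(x + 2)) - 9/(5*(x - 3))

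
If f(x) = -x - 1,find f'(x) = -1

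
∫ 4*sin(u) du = -4*cos(u) + C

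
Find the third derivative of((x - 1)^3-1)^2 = 120*x^3 - 360*x^2 + 360*x - 132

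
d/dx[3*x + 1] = 3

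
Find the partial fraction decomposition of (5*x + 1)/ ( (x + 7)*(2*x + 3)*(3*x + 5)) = 33/(8*(3*x + 5)) - 26/(11*(2*x + 3)) - 17/(88*(x + 7))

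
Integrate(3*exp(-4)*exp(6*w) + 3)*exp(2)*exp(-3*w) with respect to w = 2*sinh(3*w - 2) + C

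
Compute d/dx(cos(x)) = -sin(x)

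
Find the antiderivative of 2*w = w^2 + C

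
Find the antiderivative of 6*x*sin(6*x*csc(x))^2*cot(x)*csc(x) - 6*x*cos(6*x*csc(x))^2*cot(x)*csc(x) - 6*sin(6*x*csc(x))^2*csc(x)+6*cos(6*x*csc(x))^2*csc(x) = sin(12*x/sin(x))/2 + C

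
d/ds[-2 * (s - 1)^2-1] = 4 - 4*s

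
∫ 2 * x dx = x^2 + C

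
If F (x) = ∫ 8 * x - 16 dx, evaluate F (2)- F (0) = -16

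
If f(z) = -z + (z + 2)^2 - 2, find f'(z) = 2*z + 3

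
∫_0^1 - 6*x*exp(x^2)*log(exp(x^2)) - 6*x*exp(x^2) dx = -3*E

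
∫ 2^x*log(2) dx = 2^x + C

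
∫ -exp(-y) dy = exp(-y) + C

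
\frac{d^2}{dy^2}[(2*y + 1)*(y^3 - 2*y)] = 24*y^2 + 6*y - 8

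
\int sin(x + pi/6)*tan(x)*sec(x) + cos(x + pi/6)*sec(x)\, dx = sqrt(3)*tan(x)/2 + C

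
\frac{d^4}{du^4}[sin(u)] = sin(u)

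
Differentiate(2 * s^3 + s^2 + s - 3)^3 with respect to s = 72*s^8 + 96*s^7 + 126*s^6 - 138*s^5 - 135*s^4 - 168*s^3 + 111*s^2 + 36*s + 27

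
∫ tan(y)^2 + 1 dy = tan(y) + C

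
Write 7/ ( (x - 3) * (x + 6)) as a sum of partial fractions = -7/(9*(x + 6)) + 7/(9*(x - 3))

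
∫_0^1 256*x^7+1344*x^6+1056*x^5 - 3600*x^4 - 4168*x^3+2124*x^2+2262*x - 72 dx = 405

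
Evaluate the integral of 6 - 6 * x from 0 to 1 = 3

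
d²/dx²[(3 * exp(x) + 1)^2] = 36*exp(2*x) + 6*exp(x)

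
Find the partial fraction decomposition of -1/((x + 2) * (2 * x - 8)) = 1/(12*(x + 2)) - 1/(12*(x - 4))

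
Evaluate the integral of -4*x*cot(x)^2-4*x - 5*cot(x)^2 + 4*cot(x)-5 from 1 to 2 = 13*cot(2) - 9*cot(1)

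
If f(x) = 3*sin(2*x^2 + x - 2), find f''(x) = -48*x^2*sin(2*x^2 + x - 2) - 24*x*sin(2*x^2 + x - 2) - 3*sin(2*x^2 + x - 2) + 12*cos(2*x^2 + x - 2)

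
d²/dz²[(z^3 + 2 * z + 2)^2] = 30*z^4 + 48*z^2 + 24*z + 8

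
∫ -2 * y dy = -y^2 + C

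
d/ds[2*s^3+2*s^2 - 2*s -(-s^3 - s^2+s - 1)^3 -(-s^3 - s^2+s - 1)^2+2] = 9*s^8 + 24*s^7 - 18*s^5 + 20*s^4 + 4*s^3 - 6*s^2 + 10*s - 3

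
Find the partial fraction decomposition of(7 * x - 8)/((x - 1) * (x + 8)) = 64/(9*(x + 8)) - 1/(9*(x - 1))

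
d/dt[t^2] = 2*t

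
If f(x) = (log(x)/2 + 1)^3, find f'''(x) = (3*log(x)^2 + 3*log(x) - 3)/(4*x^3)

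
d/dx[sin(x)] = cos(x)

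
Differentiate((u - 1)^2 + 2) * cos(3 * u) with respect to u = -3*u^2*sin(3*u) + 6*u*sin(3*u) + 2*u*cos(3*u) - 9*sin(3*u) - 2*cos(3*u)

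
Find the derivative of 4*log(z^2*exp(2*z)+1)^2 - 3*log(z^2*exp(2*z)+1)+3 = (16*z^2*exp(2*z)*log(z^2*exp(2*z) + 1) - 6*z^2*exp(2*z) + 16*z*exp(2*z)*log(z^2*exp(2*z) + 1) - 6*z*exp(2*z))/(z^2*exp(2*z) + 1)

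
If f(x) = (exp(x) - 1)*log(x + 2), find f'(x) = (x*exp(x)*log(x + 2) + 2*exp(x)*log(x + 2) + exp(x) - 1)/(x + 2)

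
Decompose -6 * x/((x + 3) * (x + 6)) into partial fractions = -12/(x + 6) + 6/(x + 3)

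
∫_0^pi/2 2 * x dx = pi^2/4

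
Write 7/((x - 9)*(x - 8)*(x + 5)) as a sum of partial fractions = 1/(26*(x + 5)) - 7/(13*(x - 8)) + 1/(2*(x - 9))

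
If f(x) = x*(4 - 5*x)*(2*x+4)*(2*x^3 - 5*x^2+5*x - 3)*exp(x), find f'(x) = -20*x^6*exp(x) - 94*x^5*exp(x) + 172*x^4*exp(x) + 58*x^3*exp(x) - 214*x^2*exp(x) + 184*x*exp(x) - 48*exp(x)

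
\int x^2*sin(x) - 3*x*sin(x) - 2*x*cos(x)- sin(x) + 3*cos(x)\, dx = (-x^2 + 3*x + 1)*cos(x) + C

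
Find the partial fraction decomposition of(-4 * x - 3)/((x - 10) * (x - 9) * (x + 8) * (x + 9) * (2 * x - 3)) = -16/(11305*(2*x - 3)) + 11/(2394*(x + 9)) - 29/(5814*(x + 8)) + 13/(1530*(x - 9)) - 43/(5814*(x - 10))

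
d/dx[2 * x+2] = 2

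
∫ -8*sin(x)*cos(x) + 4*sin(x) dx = (2*cos(x) - 1)^2 + C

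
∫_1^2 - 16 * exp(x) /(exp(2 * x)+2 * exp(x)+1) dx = -16*exp(2)/(1 + exp(2)) + 16*E/(1 + E)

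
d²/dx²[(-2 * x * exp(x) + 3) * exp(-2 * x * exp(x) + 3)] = (-8*x^3*exp(3*x) - 16*x^2*exp(3*x) + 24*x^2*exp(2*x) - 8*x*exp(3*x) + 48*x*exp(2*x) - 8*x*exp(x) + 20*exp(2*x) - 16*exp(x))*exp(-2*x*exp(x) + 3)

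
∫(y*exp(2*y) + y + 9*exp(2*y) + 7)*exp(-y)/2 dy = (y + 8)*sinh(y) + C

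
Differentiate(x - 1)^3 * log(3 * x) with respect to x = (3*x^3*log(x) + x^3 + 3*x^3*log(3) - 6*x^2*log(x) - 6*x^2*log(3) - 3*x^2 + 3*x*log(x) + 3*x + 3*x*log(3) - 1)/x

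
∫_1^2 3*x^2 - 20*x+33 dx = 10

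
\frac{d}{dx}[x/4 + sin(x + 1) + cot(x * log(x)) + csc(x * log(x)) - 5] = -log(x)*cot(x*log(x))^2 - log(x)*cot(x*log(x))*csc(x*log(x)) - log(x) + cos(x + 1) - cot(x*log(x))^2 - cot(x*log(x))*csc(x*log(x)) - 3/4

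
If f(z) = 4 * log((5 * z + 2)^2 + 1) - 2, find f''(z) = (-200*z^2 - 160*z - 24)/(25*z^4 + 40*z^3 + 26*z^2 + 8*z + 1)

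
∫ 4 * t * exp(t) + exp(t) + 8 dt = (4*t - 3)*(exp(t) + 2) + C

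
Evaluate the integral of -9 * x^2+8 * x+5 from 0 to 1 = 6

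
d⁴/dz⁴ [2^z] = 2^z*log(2)^4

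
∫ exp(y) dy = exp(y) + C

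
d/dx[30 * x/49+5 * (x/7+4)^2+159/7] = 10*x/49 + 310/49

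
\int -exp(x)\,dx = -exp(x) + C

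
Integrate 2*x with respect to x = x^2 + C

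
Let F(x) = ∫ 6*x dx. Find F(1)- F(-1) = 0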